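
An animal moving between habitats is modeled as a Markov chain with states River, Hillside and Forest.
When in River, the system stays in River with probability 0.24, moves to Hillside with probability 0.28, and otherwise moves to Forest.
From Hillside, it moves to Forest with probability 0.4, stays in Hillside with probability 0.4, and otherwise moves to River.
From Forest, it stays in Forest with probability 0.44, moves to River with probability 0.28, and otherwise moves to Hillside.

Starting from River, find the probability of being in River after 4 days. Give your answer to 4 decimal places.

Propagate the distribution vector 4 days from River.
After 0 days: (1.0000, 0.0000, 0.0000)
After 1 day: (0.2400, 0.2800, 0.4800)
After 2 days: (0.2480, 0.3136, 0.4384)
After 3 days: (0.2450, 0.3176, 0.4374)
After 4 days: (0.2448, 0.3181, 0.4371)
P(in River after 4 days) = 0.2448

0.2448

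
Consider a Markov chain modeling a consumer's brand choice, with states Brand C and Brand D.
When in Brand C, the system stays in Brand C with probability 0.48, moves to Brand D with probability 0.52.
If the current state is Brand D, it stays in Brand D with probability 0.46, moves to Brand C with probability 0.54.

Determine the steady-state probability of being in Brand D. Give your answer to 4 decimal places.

Let the stationary distribution be π with π = πP and π_1 + π_2 = 1.
π_1 = 0.48·π_1 + 0.54·π_2
Solving with the normalization constraint gives π = (0.5094, 0.4906).
So the stationary probability of Brand D is 0.4906.

0.4906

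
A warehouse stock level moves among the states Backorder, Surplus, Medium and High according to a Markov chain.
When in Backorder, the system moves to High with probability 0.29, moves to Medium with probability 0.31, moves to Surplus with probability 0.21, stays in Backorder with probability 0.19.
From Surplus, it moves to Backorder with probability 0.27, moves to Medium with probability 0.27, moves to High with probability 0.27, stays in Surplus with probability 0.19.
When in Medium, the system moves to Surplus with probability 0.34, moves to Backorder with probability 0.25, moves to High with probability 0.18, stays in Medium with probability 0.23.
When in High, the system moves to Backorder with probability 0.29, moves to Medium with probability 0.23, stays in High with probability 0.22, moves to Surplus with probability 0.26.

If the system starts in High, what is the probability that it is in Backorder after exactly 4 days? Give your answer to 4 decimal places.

0.2496

Propagate the distribution vector 4 days from High.
After 0 days: (0.0000, 0.0000, 0.0000, 1.0000)
After 1 day: (0.2900, 0.2600, 0.2300, 0.2200)
After 2 days: (0.2466, 0.2457, 0.2636, 0.2441)
After 3 days: (0.2499, 0.2516, 0.2596, 0.2390)
After 4 days: (0.2496, 0.2507, 0.2601, 0.2397)
P(in Backorder after 4 days) = 0.2496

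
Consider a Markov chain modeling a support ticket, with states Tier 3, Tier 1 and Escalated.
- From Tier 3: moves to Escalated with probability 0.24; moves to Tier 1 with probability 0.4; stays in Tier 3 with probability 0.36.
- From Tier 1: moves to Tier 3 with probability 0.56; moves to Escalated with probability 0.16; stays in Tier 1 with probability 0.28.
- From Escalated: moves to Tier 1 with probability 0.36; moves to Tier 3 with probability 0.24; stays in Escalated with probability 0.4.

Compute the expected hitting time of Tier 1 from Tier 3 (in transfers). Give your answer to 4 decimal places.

Let t(s) be the expected number of transfers to first reach Tier 1 from state s, with t(Tier 1) = 0. Conditioning on the first transfer:
t(Tier 3) = 1 + 0.36·t(Tier 3) + 0.24·t(Escalated)
t(Escalated) = 1 + 0.24·t(Tier 3) + 0.4·t(Escalated)
Solving: t(Tier 3) = 2.5735, t(Escalated) = 2.6961.
Expected transfers from Tier 3 to Tier 1: 2.5735.

2.5735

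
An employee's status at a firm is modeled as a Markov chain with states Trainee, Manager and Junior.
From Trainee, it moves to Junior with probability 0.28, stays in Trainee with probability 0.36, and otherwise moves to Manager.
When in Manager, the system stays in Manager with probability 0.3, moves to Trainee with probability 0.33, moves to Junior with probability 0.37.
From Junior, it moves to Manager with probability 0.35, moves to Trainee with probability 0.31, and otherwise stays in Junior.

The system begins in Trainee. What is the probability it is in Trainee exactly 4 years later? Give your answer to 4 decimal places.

Propagate the distribution vector 4 years from Trainee.
After 0 years: (1.0000, 0.0000, 0.0000)
After 1 year: (0.3600, 0.3600, 0.2800)
After 2 years: (0.3352, 0.3356, 0.3292)
After 3 years: (0.3335, 0.3366, 0.3300)
After 4 years: (0.3334, 0.3365, 0.3301)
P(in Trainee after 4 years) = 0.3334

0.3334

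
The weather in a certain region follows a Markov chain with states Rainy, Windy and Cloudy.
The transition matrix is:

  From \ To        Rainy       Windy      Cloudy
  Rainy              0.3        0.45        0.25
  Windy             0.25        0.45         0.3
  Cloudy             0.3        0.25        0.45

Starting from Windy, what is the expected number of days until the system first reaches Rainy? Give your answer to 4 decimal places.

3.7363

Let t(s) be the expected number of days to first reach Rainy from state s, with t(Rainy) = 0. Conditioning on the first day:
t(Windy) = 1 + 0.45·t(Windy) + 0.3·t(Cloudy)
t(Cloudy) = 1 + 0.25·t(Windy) + 0.45·t(Cloudy)
Solving: t(Windy) = 3.7363, t(Cloudy) = 3.5165.
Expected days from Windy to Rainy: 3.7363.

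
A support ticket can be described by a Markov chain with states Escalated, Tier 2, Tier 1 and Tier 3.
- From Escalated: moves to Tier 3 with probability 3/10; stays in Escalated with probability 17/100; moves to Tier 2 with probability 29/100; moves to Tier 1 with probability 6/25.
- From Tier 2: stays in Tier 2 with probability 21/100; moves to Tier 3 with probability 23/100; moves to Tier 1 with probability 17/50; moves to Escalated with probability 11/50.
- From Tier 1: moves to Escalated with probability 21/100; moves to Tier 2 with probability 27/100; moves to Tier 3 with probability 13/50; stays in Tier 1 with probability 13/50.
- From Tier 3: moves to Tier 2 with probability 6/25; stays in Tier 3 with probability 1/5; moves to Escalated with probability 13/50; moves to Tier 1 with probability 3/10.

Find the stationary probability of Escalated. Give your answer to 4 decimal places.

0.2162

Let the stationary distribution be π with π = πP and π_1 + π_2 + π_3 + π_4 = 1.
π_1 = 0.17·π_1 + 0.22·π_2 + 0.21·π_3 + 0.26·π_4
π_2 = 0.29·π_1 + 0.21·π_2 + 0.27·π_3 + 0.24·π_4
π_3 = 0.24·π_1 + 0.34·π_2 + 0.26·π_3 + 0.3·π_4
Solving with the normalization constraint gives π = (0.2162, 0.2518, 0.2857, 0.2463).
So the stationary probability of Escalated is 0.2162.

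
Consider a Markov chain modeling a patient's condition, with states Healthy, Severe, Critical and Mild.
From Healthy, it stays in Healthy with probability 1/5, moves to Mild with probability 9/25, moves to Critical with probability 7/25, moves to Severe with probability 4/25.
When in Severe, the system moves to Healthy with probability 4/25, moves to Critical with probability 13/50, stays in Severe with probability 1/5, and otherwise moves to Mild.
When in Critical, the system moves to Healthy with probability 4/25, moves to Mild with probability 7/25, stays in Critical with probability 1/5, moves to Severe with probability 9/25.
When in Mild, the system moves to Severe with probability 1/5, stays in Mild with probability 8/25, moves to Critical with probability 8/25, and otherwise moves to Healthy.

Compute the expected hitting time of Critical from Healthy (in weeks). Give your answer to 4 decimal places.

Let t(s) be the expected number of weeks to first reach Critical from state s, with t(Critical) = 0. Conditioning on the first week:
t(Healthy) = 1 + 0.2·t(Healthy) + 0.16·t(Severe) + 0.36·t(Mild)
t(Severe) = 1 + 0.16·t(Healthy) + 0.2·t(Severe) + 0.38·t(Mild)
t(Mild) = 1 + 0.16·t(Healthy) + 0.2·t(Severe) + 0.32·t(Mild)
Solving: t(Healthy) = 3.4440, t(Severe) = 3.5130, t(Mild) = 3.3142.
Expected weeks from Healthy to Critical: 3.4440.

3.4440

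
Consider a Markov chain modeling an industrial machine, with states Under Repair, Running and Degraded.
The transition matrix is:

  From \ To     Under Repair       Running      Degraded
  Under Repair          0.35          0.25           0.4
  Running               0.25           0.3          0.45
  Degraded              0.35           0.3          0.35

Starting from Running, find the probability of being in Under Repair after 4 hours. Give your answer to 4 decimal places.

0.3216

Propagate the distribution vector 4 hours from Running.
After 0 hours: (0.0000, 1.0000, 0.0000)
After 1 hour: (0.2500, 0.3000, 0.4500)
After 2 hours: (0.3200, 0.2875, 0.3925)
After 3 hours: (0.3213, 0.2840, 0.3948)
After 4 hours: (0.3216, 0.2839, 0.3945)
P(in Under Repair after 4 hours) = 0.3216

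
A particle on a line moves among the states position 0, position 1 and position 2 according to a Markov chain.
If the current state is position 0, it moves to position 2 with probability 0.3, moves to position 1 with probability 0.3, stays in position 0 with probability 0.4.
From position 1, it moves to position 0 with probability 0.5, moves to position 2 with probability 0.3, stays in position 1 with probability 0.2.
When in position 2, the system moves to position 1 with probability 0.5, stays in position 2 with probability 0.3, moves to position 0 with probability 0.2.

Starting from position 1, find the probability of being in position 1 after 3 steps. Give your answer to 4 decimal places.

Propagate the distribution vector 3 steps from position 1.
After 0 steps: (0.0000, 1.0000, 0.0000)
After 1 step: (0.5000, 0.2000, 0.3000)
After 2 steps: (0.3600, 0.3400, 0.3000)
After 3 steps: (0.3740, 0.3260, 0.3000)
P(in position 1 after 3 steps) = 0.3260

0.3260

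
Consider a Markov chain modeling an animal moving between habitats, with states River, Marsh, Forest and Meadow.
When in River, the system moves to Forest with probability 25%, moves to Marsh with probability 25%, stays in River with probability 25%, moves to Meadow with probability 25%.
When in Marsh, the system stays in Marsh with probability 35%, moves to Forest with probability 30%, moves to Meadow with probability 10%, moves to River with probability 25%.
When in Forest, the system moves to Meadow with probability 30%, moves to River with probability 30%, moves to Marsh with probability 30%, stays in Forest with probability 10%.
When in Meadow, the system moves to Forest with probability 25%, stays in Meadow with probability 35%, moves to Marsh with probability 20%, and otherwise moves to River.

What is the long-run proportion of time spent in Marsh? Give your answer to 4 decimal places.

0.2769

Let the stationary distribution be π with π = πP and π_1 + π_2 + π_3 + π_4 = 1.
π_1 = 0.25·π_1 + 0.25·π_2 + 0.3·π_3 + 0.2·π_4
π_2 = 0.25·π_1 + 0.35·π_2 + 0.3·π_3 + 0.2·π_4
π_3 = 0.25·π_1 + 0.3·π_2 + 0.1·π_3 + 0.25·π_4
Solving with the normalization constraint gives π = (0.2493, 0.2769, 0.2294, 0.2444).
So the stationary probability of Marsh is 0.2769.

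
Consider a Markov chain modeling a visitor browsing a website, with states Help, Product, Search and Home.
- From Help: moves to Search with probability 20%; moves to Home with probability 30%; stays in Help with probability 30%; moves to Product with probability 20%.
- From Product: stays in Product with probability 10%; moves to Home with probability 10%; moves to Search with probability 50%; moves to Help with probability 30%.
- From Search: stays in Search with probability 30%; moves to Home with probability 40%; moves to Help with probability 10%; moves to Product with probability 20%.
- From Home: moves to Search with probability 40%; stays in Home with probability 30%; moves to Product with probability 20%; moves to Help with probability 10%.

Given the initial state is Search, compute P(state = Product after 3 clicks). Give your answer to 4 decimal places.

0.1820

Propagate the distribution vector 3 clicks from Search.
After 0 clicks: (0.0000, 0.0000, 1.0000, 0.0000)
After 1 click: (0.1000, 0.2000, 0.3000, 0.4000)
After 2 clicks: (0.1600, 0.1800, 0.3700, 0.2900)
After 3 clicks: (0.1680, 0.1820, 0.3490, 0.3010)
P(in Product after 3 clicks) = 0.1820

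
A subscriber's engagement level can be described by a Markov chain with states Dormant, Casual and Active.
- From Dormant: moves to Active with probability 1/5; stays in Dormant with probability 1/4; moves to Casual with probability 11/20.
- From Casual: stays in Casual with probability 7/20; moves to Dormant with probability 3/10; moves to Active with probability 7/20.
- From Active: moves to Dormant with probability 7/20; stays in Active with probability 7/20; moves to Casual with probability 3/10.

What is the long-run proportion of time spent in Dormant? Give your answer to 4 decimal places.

0.3002

Let the stationary distribution be π with π = πP and π_1 + π_2 + π_3 = 1.
π_1 = 0.25·π_1 + 0.3·π_2 + 0.35·π_3
π_2 = 0.55·π_1 + 0.35·π_2 + 0.3·π_3
Solving with the normalization constraint gives π = (0.3002, 0.3948, 0.3050).
So the stationary probability of Dormant is 0.3002.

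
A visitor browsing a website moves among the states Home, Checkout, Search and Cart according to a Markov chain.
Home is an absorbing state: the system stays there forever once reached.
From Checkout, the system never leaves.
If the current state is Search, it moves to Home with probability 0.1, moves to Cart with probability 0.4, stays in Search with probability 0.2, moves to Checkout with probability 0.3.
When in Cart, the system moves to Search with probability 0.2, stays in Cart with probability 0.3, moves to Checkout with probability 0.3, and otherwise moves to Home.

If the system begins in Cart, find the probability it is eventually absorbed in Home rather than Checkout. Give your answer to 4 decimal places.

0.3750

Let h(s) be the probability of absorption at Home starting from transient state s. Then h(Home) = 1 and h(Checkout) = 0. By first-step analysis:
h(Search) = 0.1·1 + 0.3·0 + 0.2·h(Search) + 0.4·h(Cart)
h(Cart) = 0.2·1 + 0.3·0 + 0.2·h(Search) + 0.3·h(Cart)
Solving: h(Search) = 0.3125, h(Cart) = 0.3750.
Starting from Cart, the probability is 0.3750.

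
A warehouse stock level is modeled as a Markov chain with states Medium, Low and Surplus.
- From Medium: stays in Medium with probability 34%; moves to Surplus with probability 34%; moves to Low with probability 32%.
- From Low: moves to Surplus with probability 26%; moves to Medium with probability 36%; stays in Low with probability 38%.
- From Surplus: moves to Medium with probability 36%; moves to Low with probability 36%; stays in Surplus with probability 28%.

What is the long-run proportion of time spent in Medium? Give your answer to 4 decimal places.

Let the stationary distribution be π with π = πP and π_1 + π_2 + π_3 = 1.
π_1 = 0.34·π_1 + 0.36·π_2 + 0.36·π_3
π_2 = 0.32·π_1 + 0.38·π_2 + 0.36·π_3
Solving with the normalization constraint gives π = (0.3529, 0.3529, 0.2941).
So the stationary probability of Medium is 0.3529.

0.3529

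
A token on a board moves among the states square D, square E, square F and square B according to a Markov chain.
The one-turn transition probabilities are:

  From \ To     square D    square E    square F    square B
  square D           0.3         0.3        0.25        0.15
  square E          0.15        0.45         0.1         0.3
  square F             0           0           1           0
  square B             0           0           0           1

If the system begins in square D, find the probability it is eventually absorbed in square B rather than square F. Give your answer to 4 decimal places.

0.5074

Let h(s) be the probability of absorption at square B starting from transient state s. Then h(square B) = 1 and h(square F) = 0. By first-step analysis:
h(square D) = 0.3·h(square D) + 0.3·h(square E) + 0.25·0 + 0.15·1
h(square E) = 0.15·h(square D) + 0.45·h(square E) + 0.1·0 + 0.3·1
Solving: h(square D) = 0.5074, h(square E) = 0.6838.
Starting from square D, the probability is 0.5074.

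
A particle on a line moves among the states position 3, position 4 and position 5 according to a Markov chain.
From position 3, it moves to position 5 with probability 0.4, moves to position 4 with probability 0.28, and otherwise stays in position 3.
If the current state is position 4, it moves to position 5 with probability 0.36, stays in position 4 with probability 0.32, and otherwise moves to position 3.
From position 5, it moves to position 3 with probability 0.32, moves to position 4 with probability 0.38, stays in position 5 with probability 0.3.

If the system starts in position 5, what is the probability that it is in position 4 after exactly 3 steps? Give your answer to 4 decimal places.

0.3285

Propagate the distribution vector 3 steps from position 5.
After 0 steps: (0.0000, 0.0000, 1.0000)
After 1 step: (0.3200, 0.3800, 0.3000)
After 2 steps: (0.3200, 0.3252, 0.3548)
After 3 steps: (0.3200, 0.3285, 0.3515)
P(in position 4 after 3 steps) = 0.3285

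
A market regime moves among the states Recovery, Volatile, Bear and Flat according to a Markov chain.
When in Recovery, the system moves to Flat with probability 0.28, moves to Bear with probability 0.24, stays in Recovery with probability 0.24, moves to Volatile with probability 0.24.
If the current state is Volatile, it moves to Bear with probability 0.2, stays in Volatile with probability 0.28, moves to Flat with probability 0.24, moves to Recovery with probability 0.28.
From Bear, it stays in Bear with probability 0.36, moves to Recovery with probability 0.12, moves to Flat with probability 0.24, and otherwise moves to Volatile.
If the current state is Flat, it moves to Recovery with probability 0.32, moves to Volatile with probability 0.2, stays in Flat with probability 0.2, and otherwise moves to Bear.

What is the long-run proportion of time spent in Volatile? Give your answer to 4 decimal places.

0.2513

Let the stationary distribution be π with π = πP and π_1 + π_2 + π_3 + π_4 = 1.
π_1 = 0.24·π_1 + 0.28·π_2 + 0.12·π_3 + 0.32·π_4
π_2 = 0.24·π_1 + 0.28·π_2 + 0.28·π_3 + 0.2·π_4
π_3 = 0.24·π_1 + 0.2·π_2 + 0.36·π_3 + 0.28·π_4
Solving with the normalization constraint gives π = (0.2366, 0.2513, 0.2722, 0.2399).
So the stationary probability of Volatile is 0.2513.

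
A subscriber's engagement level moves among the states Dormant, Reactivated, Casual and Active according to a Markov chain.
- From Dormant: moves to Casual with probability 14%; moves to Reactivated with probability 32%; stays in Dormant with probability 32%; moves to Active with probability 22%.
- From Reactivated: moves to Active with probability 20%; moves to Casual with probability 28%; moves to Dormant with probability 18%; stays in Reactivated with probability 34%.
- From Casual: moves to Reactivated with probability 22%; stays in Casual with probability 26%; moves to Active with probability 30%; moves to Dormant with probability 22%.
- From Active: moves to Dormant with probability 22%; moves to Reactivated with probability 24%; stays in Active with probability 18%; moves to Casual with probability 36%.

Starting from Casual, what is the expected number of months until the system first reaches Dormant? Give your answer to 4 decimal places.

4.7670

Let t(s) be the expected number of months to first reach Dormant from state s, with t(Dormant) = 0. Conditioning on the first month:
t(Reactivated) = 1 + 0.34·t(Reactivated) + 0.28·t(Casual) + 0.2·t(Active)
t(Casual) = 1 + 0.22·t(Reactivated) + 0.26·t(Casual) + 0.3·t(Active)
t(Active) = 1 + 0.24·t(Reactivated) + 0.36·t(Casual) + 0.18·t(Active)
Solving: t(Reactivated) = 4.9832, t(Casual) = 4.7670, t(Active) = 4.7708.
Expected months from Casual to Dormant: 4.7670.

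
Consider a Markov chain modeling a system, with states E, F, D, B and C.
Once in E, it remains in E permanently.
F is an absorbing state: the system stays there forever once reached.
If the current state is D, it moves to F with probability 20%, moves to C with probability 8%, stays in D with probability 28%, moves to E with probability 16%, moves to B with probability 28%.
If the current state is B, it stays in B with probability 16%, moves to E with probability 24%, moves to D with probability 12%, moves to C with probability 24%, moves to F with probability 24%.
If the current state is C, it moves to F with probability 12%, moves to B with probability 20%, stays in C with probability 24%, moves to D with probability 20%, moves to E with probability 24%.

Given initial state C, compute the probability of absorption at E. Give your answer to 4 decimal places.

0.5821

Let h(s) be the probability of absorption at E starting from transient state s. Then h(E) = 1 and h(F) = 0. By first-step analysis:
h(D) = 0.16·1 + 0.2·0 + 0.28·h(D) + 0.28·h(B) + 0.08·h(C)
h(B) = 0.24·1 + 0.24·0 + 0.12·h(D) + 0.16·h(B) + 0.24·h(C)
h(C) = 0.24·1 + 0.12·0 + 0.2·h(D) + 0.2·h(B) + 0.24·h(C)
Solving: h(D) = 0.4899, h(B) = 0.5220, h(C) = 0.5821.
Starting from C, the probability is 0.5821.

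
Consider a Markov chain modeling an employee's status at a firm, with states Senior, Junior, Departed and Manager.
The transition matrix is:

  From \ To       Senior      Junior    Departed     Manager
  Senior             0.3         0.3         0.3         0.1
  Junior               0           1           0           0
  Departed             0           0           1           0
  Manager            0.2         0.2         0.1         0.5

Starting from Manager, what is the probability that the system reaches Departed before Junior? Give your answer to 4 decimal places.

0.3939

Let h(s) be the probability of absorption at Departed starting from transient state s. Then h(Departed) = 1 and h(Junior) = 0. By first-step analysis:
h(Senior) = 0.3·h(Senior) + 0.3·0 + 0.3·1 + 0.1·h(Manager)
h(Manager) = 0.2·h(Senior) + 0.2·0 + 0.1·1 + 0.5·h(Manager)
Solving: h(Senior) = 0.4848, h(Manager) = 0.3939.
Starting from Manager, the probability is 0.3939.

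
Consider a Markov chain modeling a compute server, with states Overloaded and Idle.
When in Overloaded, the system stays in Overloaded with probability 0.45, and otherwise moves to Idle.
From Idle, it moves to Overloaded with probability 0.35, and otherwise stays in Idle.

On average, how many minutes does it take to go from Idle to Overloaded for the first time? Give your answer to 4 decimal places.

Let t(s) be the expected number of minutes to first reach Overloaded from state s, with t(Overloaded) = 0. Conditioning on the first minute:
t(Idle) = 1 + 0.65·t(Idle)
Solving: t(Idle) = 2.8571.
Expected minutes from Idle to Overloaded: 2.8571.

2.8571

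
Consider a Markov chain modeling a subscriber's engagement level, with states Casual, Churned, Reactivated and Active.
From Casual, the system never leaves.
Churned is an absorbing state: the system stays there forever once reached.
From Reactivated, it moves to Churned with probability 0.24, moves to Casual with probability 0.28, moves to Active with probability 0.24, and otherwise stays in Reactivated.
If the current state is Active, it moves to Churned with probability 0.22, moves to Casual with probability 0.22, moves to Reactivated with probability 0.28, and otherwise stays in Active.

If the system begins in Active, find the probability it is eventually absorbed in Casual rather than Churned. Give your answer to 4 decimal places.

Let h(s) be the probability of absorption at Casual starting from transient state s. Then h(Casual) = 1 and h(Churned) = 0. By first-step analysis:
h(Reactivated) = 0.28·1 + 0.24·0 + 0.24·h(Reactivated) + 0.24·h(Active)
h(Active) = 0.22·1 + 0.22·0 + 0.28·h(Reactivated) + 0.28·h(Active)
Solving: h(Reactivated) = 0.5300, h(Active) = 0.5117.
Starting from Active, the probability is 0.5117.

0.5117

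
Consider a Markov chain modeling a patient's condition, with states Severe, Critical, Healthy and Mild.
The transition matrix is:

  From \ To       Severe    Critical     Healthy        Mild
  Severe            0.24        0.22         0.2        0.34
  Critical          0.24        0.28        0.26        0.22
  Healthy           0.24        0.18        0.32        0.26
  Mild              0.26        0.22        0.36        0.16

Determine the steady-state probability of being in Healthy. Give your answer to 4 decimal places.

Let the stationary distribution be π with π = πP and π_1 + π_2 + π_3 + π_4 = 1.
π_1 = 0.24·π_1 + 0.24·π_2 + 0.24·π_3 + 0.26·π_4
π_2 = 0.22·π_1 + 0.28·π_2 + 0.18·π_3 + 0.22·π_4
π_3 = 0.2·π_1 + 0.26·π_2 + 0.32·π_3 + 0.36·π_4
Solving with the normalization constraint gives π = (0.2449, 0.2218, 0.2871, 0.2461).
So the stationary probability of Healthy is 0.2871.

0.2871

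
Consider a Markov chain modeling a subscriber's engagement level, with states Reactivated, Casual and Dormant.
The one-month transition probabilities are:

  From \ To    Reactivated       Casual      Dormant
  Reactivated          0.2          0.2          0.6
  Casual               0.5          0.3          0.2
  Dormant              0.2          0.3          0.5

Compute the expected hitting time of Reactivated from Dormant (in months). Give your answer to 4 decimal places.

3.4483

Let t(s) be the expected number of months to first reach Reactivated from state s, with t(Reactivated) = 0. Conditioning on the first month:
t(Casual) = 1 + 0.3·t(Casual) + 0.2·t(Dormant)
t(Dormant) = 1 + 0.3·t(Casual) + 0.5·t(Dormant)
Solving: t(Casual) = 2.4138, t(Dormant) = 3.4483.
Expected months from Dormant to Reactivated: 3.4483.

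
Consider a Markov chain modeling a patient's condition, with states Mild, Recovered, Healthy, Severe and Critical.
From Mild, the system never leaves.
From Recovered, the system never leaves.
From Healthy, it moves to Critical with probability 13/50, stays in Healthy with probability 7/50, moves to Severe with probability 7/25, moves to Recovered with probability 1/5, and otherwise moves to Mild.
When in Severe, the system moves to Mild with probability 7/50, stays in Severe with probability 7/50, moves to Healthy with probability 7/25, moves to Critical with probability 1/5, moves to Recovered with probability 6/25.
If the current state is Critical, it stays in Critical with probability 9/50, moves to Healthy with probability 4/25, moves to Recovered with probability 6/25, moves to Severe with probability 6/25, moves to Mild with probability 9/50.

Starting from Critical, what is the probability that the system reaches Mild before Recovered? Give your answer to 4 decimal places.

0.4075

Let h(s) be the probability of absorption at Mild starting from transient state s. Then h(Mild) = 1 and h(Recovered) = 0. By first-step analysis:
h(Healthy) = 0.12·1 + 0.2·0 + 0.14·h(Healthy) + 0.28·h(Severe) + 0.26·h(Critical)
h(Severe) = 0.14·1 + 0.24·0 + 0.28·h(Healthy) + 0.14·h(Severe) + 0.2·h(Critical)
h(Critical) = 0.18·1 + 0.24·0 + 0.16·h(Healthy) + 0.24·h(Severe) + 0.18·h(Critical)
Solving: h(Healthy) = 0.3877, h(Severe) = 0.3838, h(Critical) = 0.4075.
Starting from Critical, the probability is 0.4075.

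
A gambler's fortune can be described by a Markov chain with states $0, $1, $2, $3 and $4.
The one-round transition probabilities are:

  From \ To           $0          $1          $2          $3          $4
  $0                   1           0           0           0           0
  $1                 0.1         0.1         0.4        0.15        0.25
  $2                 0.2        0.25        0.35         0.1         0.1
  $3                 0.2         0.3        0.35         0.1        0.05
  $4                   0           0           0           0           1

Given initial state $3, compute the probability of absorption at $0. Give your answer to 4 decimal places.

0.6053

Let h(s) be the probability of absorption at $0 starting from transient state s. Then h($0) = 1 and h($4) = 0. By first-step analysis:
h($1) = 0.1·1 + 0.1·h($1) + 0.4·h($2) + 0.15·h($3) + 0.25·0
h($2) = 0.2·1 + 0.25·h($1) + 0.35·h($2) + 0.1·h($3) + 0.1·0
h($3) = 0.2·1 + 0.3·h($1) + 0.35·h($2) + 0.1·h($3) + 0.05·0
Solving: h($1) = 0.4706, h($2) = 0.5818, h($3) = 0.6053.
Starting from $3, the probability is 0.6053.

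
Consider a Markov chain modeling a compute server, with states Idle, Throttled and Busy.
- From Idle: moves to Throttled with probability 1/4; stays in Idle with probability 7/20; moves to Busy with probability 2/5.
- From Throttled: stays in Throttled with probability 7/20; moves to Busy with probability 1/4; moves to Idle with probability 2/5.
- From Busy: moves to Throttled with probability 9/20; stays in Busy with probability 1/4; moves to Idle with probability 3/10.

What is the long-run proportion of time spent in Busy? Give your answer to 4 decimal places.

0.3028

Let the stationary distribution be π with π = πP and π_1 + π_2 + π_3 = 1.
π_1 = 0.35·π_1 + 0.4·π_2 + 0.3·π_3
π_2 = 0.25·π_1 + 0.35·π_2 + 0.45·π_3
Solving with the normalization constraint gives π = (0.3521, 0.3451, 0.3028).
So the stationary probability of Busy is 0.3028.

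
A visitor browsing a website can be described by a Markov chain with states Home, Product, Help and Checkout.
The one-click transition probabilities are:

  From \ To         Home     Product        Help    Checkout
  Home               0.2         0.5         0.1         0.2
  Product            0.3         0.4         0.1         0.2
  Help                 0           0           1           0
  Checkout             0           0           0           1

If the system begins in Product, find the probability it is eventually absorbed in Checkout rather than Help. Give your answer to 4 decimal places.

Let h(s) be the probability of absorption at Checkout starting from transient state s. Then h(Checkout) = 1 and h(Help) = 0. By first-step analysis:
h(Home) = 0.2·h(Home) + 0.5·h(Product) + 0.1·0 + 0.2·1
h(Product) = 0.3·h(Home) + 0.4·h(Product) + 0.1·0 + 0.2·1
Solving: h(Home) = 0.6667, h(Product) = 0.6667.
Starting from Product, the probability is 0.6667.

0.6667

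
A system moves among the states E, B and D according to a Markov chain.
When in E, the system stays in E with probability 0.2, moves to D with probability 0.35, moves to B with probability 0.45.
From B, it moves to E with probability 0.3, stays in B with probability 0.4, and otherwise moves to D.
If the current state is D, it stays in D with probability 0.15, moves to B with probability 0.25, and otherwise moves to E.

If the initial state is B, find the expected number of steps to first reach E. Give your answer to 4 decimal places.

2.6437

Let t(s) be the expected number of steps to first reach E from state s, with t(E) = 0. Conditioning on the first step:
t(B) = 1 + 0.4·t(B) + 0.3·t(D)
t(D) = 1 + 0.25·t(B) + 0.15·t(D)
Solving: t(B) = 2.6437, t(D) = 1.9540.
Expected steps from B to E: 2.6437.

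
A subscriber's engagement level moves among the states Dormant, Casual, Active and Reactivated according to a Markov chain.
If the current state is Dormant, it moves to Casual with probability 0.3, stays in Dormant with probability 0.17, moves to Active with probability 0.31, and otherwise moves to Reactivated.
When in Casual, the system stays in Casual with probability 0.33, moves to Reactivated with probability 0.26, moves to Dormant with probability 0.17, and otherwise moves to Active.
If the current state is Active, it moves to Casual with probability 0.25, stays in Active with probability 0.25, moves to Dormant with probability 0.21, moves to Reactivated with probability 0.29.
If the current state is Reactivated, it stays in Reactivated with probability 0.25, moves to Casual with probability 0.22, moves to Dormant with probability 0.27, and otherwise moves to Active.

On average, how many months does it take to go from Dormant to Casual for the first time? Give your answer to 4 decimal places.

Let t(s) be the expected number of months to first reach Casual from state s, with t(Casual) = 0. Conditioning on the first month:
t(Dormant) = 1 + 0.17·t(Dormant) + 0.31·t(Active) + 0.22·t(Reactivated)
t(Active) = 1 + 0.21·t(Dormant) + 0.25·t(Active) + 0.29·t(Reactivated)
t(Reactivated) = 1 + 0.27·t(Dormant) + 0.26·t(Active) + 0.25·t(Reactivated)
Solving: t(Dormant) = 3.7566, t(Active) = 3.9536, t(Reactivated) = 4.0563.
Expected months from Dormant to Casual: 3.7566.

3.7566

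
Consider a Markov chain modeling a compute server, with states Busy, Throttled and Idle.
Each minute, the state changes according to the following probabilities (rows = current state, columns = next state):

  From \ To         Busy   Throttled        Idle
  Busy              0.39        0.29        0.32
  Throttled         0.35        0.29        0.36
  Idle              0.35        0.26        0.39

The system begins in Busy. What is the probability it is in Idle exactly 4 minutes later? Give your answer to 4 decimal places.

0.3561

Propagate the distribution vector 4 minutes from Busy.
After 0 minutes: (1.0000, 0.0000, 0.0000)
After 1 minute: (0.3900, 0.2900, 0.3200)
After 2 minutes: (0.3656, 0.2804, 0.3540)
After 3 minutes: (0.3646, 0.2794, 0.3560)
After 4 minutes: (0.3646, 0.2793, 0.3561)
P(in Idle after 4 minutes) = 0.3561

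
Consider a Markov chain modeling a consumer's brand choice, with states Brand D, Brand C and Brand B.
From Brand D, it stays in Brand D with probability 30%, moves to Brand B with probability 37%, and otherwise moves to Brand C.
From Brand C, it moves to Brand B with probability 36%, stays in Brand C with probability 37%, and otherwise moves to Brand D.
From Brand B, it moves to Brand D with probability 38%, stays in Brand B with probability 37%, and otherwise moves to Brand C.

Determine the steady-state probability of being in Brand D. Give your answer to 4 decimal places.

Let the stationary distribution be π with π = πP and π_1 + π_2 + π_3 = 1.
π_1 = 0.3·π_1 + 0.27·π_2 + 0.38·π_3
π_2 = 0.33·π_1 + 0.37·π_2 + 0.25·π_3
Solving with the normalization constraint gives π = (0.3200, 0.3132, 0.3669).
So the stationary probability of Brand D is 0.3200.

0.3200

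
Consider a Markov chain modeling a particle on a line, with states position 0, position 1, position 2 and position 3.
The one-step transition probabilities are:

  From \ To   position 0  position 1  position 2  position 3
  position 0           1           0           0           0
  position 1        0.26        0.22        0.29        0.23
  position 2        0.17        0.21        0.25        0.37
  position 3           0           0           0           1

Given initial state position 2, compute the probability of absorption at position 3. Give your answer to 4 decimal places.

Let h(s) be the probability of absorption at position 3 starting from transient state s. Then h(position 3) = 1 and h(position 0) = 0. By first-step analysis:
h(position 1) = 0.26·0 + 0.22·h(position 1) + 0.29·h(position 2) + 0.23·1
h(position 2) = 0.17·0 + 0.21·h(position 1) + 0.25·h(position 2) + 0.37·1
Solving: h(position 1) = 0.5339, h(position 2) = 0.6428.
Starting from position 2, the probability is 0.6428.

0.6428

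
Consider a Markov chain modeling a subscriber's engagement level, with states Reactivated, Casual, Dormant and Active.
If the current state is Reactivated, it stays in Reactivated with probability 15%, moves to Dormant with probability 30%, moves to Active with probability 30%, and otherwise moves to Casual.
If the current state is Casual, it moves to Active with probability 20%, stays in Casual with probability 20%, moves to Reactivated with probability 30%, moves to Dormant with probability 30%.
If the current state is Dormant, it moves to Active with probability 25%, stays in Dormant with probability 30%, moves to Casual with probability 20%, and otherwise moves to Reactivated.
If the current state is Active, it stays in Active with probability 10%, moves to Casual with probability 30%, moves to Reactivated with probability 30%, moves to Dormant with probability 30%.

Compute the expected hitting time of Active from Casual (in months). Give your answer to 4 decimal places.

Let t(s) be the expected number of months to first reach Active from state s, with t(Active) = 0. Conditioning on the first month:
t(Reactivated) = 1 + 0.15·t(Reactivated) + 0.25·t(Casual) + 0.3·t(Dormant)
t(Casual) = 1 + 0.3·t(Reactivated) + 0.2·t(Casual) + 0.3·t(Dormant)
t(Dormant) = 1 + 0.25·t(Reactivated) + 0.2·t(Casual) + 0.3·t(Dormant)
Solving: t(Reactivated) = 3.8078, t(Casual) = 4.1704, t(Dormant) = 3.9801.
Expected months from Casual to Active: 4.1704.

4.1704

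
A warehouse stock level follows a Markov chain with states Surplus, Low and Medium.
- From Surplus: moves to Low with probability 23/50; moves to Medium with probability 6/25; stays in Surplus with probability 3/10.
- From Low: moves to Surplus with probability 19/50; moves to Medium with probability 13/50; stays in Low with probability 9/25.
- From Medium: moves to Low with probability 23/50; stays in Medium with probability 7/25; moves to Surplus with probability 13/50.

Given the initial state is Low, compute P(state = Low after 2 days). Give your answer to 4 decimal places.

Sum over the intermediate state after 1 day:
P = P(Low→Surplus)·P(Surplus→Low) + P(Low→Low)·P(Low→Low) + P(Low→Medium)·P(Medium→Low)
  = 0.38×0.46 + 0.36×0.36 + 0.26×0.46
  = 0.1748 + 0.1296 + 0.1196 = 0.4240

0.4240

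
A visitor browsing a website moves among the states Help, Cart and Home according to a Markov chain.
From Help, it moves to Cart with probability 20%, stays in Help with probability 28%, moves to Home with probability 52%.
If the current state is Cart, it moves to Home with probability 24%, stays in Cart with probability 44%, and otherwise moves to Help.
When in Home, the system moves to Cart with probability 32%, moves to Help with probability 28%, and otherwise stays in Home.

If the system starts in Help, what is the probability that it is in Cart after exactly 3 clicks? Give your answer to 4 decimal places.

0.3227

Propagate the distribution vector 3 clicks from Help.
After 0 clicks: (1.0000, 0.0000, 0.0000)
After 1 click: (0.2800, 0.2000, 0.5200)
After 2 clicks: (0.2880, 0.3104, 0.4016)
After 3 clicks: (0.2924, 0.3227, 0.3849)
P(in Cart after 3 clicks) = 0.3227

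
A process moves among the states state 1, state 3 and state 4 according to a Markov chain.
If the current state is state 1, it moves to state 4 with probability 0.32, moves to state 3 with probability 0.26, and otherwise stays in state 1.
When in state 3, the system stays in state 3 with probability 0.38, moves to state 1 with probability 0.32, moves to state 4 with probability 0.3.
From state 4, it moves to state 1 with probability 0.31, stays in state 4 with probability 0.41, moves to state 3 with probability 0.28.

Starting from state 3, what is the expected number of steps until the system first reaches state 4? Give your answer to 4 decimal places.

Let t(s) be the expected number of steps to first reach state 4 from state s, with t(state 4) = 0. Conditioning on the first step:
t(state 1) = 1 + 0.42·t(state 1) + 0.26·t(state 3)
t(state 3) = 1 + 0.32·t(state 1) + 0.38·t(state 3)
Solving: t(state 1) = 3.1838, t(state 3) = 3.2562.
Expected steps from state 3 to state 4: 3.2562.

3.2562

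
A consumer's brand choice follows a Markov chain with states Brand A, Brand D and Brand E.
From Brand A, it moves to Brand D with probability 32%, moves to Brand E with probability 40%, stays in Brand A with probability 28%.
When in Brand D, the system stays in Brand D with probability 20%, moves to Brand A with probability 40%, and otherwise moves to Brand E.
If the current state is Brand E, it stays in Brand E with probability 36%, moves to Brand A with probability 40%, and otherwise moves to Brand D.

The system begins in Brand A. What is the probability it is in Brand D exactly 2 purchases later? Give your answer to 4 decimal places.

0.2496

Sum over the intermediate state after 1 purchase:
P = P(Brand A→Brand A)·P(Brand A→Brand D) + P(Brand A→Brand D)·P(Brand D→Brand D) + P(Brand A→Brand E)·P(Brand E→Brand D)
  = 0.28×0.32 + 0.32×0.2 + 0.4×0.24
  = 0.0896 + 0.0640 + 0.0960 = 0.2496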